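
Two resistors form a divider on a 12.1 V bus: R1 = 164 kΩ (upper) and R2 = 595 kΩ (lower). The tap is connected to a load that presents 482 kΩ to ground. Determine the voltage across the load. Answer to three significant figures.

The load sits in parallel with R2: R2‖R_L = (595 × 482) / (595 + 482) = 266.3 kΩ.
V_out = 12.1 × 266.3 / (164 + 266.3) = 12.1 × 266.3/430.3 = 7.49 V.

V_out ≈ 7.49 V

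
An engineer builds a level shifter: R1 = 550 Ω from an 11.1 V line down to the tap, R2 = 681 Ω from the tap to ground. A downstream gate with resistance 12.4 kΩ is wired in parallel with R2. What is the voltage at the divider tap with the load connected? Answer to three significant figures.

The load sits in parallel with R2: R2‖R_L = (681 × 12400) / (681 + 12400) = 645.5 Ω.
V_out = 11.1 × 645.5 / (550 + 645.5) = 11.1 × 645.5/1196 = 5.99 V.
(Unloaded it would have been 6.14 V.)

V_out ≈ 5.99 V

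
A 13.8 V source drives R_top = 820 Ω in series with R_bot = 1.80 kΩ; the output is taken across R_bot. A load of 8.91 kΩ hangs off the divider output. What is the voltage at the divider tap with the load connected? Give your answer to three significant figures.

The load sits in parallel with R_bot: R_bot‖R_L = (1800 × 8910) / (1800 + 8910) = 1497 Ω.
V_out = 13.8 × 1497 / (820 + 1497) = 13.8 × 1497/2317 = 8.92 V.
(Unloaded it would have been 9.48 V.)

V_out ≈ 8.92 V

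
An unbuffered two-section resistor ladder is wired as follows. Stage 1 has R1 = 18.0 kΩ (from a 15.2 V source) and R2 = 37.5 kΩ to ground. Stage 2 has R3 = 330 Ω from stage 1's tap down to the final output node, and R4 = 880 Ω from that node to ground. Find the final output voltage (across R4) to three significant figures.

V_out ≈ 0.676 V

Stage 2 presents R3+R4 = 1210 Ω as a load on stage 1's tap.
Stage 1's lower leg becomes R2‖(R3+R4) = 1172 Ω, so V_mid = 15.2 × 1172/19170 = 0.9293 V.
Stage 2 is itself unloaded: V_out = V_mid × R4/(R3+R4) = 0.9293 × 880/1210 = 0.676 V.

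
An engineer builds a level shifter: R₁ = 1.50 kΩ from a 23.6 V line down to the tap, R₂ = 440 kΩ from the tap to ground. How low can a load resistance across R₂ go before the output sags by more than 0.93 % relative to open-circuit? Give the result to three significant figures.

Output resistance R_th = R₁‖R₂ = (1.50 × 440)/441.5 = 1.495 kΩ.
The fractional drop is R_th/(R_th + R_L); requiring this ≤ 0.00930 gives R_L ≥ R_th(1/0.00930 − 1) = 1.495 × 106.5 = 159 kΩ.

R_L(min) ≈ 159 kΩ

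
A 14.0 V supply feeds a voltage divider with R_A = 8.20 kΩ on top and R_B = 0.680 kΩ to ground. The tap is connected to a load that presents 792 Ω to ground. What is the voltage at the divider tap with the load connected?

V_out ≈ 0.598 V

The load sits in parallel with R_B: R_B‖R_L = (680 × 792) / (680 + 792) = 365.9 Ω.
V_out = 14.0 × 365.9 / (8200 + 365.9) = 14.0 × 365.9/8566 = 0.598 V.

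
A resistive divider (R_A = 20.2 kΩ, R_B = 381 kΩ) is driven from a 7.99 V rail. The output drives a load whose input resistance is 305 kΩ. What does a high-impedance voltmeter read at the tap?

V_out ≈ 7.14 V

The load sits in parallel with R_B: R_B‖R_L = (381 × 305) / (381 + 305) = 169.4 kΩ.
V_out = 7.99 × 169.4 / (20.2 + 169.4) = 7.99 × 169.4/189.6 = 7.14 V.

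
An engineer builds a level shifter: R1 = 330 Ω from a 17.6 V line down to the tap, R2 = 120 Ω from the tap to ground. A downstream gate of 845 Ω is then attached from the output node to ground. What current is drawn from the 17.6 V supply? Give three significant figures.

I ≈ 40.5 mA

R2‖R_L = 105.1 Ω, so the source sees R1 + R2‖R_L = 435.1 Ω.
I = 17.6 V / 435.1 Ω = 40.5 mA.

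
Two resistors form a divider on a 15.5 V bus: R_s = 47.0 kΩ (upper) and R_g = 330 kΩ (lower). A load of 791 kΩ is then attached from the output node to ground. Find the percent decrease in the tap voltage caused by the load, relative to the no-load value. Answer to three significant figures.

The divider's output (Thévenin) resistance is R_s‖R_g = 41.14 kΩ.
Fractional drop under load = R_th/(R_th + R_L) = 41.14 / (41.14 + 791) = 0.04944.
So the output falls by 4.94 %.

4.94 %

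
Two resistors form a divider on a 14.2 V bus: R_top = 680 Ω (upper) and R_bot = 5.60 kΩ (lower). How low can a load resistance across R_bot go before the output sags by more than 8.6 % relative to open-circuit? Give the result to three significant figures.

Output resistance R_th = R_top‖R_bot = (680 × 5600)/6280 = 606.4 Ω.
The fractional drop is R_th/(R_th + R_L); requiring this ≤ 0.0860 gives R_L ≥ R_th(1/0.0860 − 1) = 606.4 × 10.63 = 6.44 kΩ.

R_L(min) ≈ 6.44 kΩ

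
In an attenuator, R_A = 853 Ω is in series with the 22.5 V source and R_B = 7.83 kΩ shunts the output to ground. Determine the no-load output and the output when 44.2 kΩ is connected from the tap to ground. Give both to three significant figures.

Unloaded: 20.3 V; loaded: 19.9 V

Open-circuit: V = 22.5 × 7830/(853 + 7830) = 20.3 V.
With the load, R_B becomes R_B‖R_L = 6652 Ω, so V = 22.5 × 6652/7505 = 19.9 V.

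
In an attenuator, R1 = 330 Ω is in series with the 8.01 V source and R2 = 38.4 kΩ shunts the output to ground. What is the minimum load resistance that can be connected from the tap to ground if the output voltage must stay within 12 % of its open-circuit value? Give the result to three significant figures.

Output resistance R_th = R1‖R2 = (330 × 38400)/38730 = 327.2 Ω.
The fractional drop is R_th/(R_th + R_L); requiring this ≤ 0.120 gives R_L ≥ R_th(1/0.120 − 1) = 327.2 × 7.333 = 2.40 kΩ.

R_L(min) ≈ 2.40 kΩ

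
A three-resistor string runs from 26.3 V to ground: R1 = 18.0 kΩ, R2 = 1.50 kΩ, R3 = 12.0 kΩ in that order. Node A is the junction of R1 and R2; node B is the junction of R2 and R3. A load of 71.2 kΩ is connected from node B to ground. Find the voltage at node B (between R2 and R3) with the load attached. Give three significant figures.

At node B, R3 is in parallel with the load: R3‖R_L = 10.27 kΩ.
Below node A the resistance is R2 + (R3‖R_L) = 11.77 kΩ, so V_A = 26.3 × 11.77/29.77 = 10.40 V.
Then V_B = V_A × (R3‖R_L)/(R2 + R3‖R_L) = 10.40 × 10.27/11.77 = 9.07 V.

V ≈ 9.07 V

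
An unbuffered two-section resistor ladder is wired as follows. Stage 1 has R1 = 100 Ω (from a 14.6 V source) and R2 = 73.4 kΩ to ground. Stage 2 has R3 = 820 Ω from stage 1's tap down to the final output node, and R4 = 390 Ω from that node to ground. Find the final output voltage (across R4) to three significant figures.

V_out ≈ 4.34 V

Stage 2 presents R3+R4 = 1210 Ω as a load on stage 1's tap.
Stage 1's lower leg becomes R2‖(R3+R4) = 1190 Ω, so V_mid = 14.6 × 1190/1290 = 13.47 V.
Stage 2 is itself unloaded: V_out = V_mid × R4/(R3+R4) = 13.47 × 390/1210 = 4.34 V.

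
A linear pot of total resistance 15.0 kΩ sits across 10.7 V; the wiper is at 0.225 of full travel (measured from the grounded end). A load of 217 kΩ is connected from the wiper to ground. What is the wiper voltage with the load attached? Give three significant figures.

The wiper splits the pot into (1−α)R = 11.62 kΩ above and αR = 3.375 kΩ below.
Lower section ‖ load = 3.323 kΩ.
V_wiper = 10.7 × 3.323/(11.62 + 3.323) = 2.38 V.

V ≈ 2.38 V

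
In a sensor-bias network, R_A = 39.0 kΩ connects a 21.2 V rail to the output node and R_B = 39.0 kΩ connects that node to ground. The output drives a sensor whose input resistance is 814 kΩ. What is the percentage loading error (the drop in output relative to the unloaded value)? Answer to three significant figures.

2.34 %

The divider's output (Thévenin) resistance is R_A‖R_B = 19.50 kΩ.
Fractional drop under load = R_th/(R_th + R_L) = 19.50 / (19.50 + 814) = 0.02340.
So the output falls by 2.34 %.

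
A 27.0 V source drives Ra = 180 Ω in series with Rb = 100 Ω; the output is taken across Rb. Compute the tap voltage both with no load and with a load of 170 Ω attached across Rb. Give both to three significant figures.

Open-circuit: V = 27.0 × 100/(180 + 100) = 9.64 V.
With the load, Rb becomes Rb‖R_L = 62.96 Ω, so V = 27.0 × 62.96/243.0 = 7.00 V.

Unloaded: 9.64 V; loaded: 7.00 V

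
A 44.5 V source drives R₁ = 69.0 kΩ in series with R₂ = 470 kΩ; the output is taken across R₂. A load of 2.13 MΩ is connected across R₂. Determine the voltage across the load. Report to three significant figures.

The load sits in parallel with R₂: R₂‖R_L = (470 × 2130) / (470 + 2130) = 385.0 kΩ.
V_out = 44.5 × 385.0 / (69.0 + 385.0) = 44.5 × 385.0/454.0 = 37.7 V.

V_out ≈ 37.7 V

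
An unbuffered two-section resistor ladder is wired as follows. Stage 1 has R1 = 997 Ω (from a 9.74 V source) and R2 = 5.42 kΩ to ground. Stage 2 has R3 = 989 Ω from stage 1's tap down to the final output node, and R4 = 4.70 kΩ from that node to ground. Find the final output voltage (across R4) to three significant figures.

Stage 2 presents R3+R4 = 5689 Ω as a load on stage 1's tap.
Stage 1's lower leg becomes R2‖(R3+R4) = 2776 Ω, so V_mid = 9.74 × 2776/3773 = 7.166 V.
Stage 2 is itself unloaded: V_out = V_mid × R4/(R3+R4) = 7.166 × 4700/5689 = 5.92 V.

V_out ≈ 5.92 V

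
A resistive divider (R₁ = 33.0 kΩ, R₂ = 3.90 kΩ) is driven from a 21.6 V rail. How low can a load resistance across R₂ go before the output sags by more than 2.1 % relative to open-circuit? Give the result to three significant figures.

R_L(min) ≈ 163 kΩ

Output resistance R_th = R₁‖R₂ = (33.0 × 3.90)/36.90 = 3.488 kΩ.
The fractional drop is R_th/(R_th + R_L); requiring this ≤ 0.0210 gives R_L ≥ R_th(1/0.0210 − 1) = 3.488 × 46.62 = 163 kΩ.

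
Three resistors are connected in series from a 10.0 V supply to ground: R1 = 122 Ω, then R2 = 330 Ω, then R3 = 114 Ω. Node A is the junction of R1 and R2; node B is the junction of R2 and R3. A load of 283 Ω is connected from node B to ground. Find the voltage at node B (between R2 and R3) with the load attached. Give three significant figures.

V ≈ 1.52 V

At node B, R3 is in parallel with the load: R3‖R_L = 81.26 Ω.
Below node A the resistance is R2 + (R3‖R_L) = 411.3 Ω, so V_A = 10.0 × 411.3/533.3 = 7.712 V.
Then V_B = V_A × (R3‖R_L)/(R2 + R3‖R_L) = 7.712 × 81.26/411.3 = 1.52 V.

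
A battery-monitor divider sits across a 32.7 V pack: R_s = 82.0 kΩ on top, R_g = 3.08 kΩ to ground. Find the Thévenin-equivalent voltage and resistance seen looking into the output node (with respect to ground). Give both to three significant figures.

V_th is the open-circuit tap voltage: 32.7 × 3.08/(82.0 + 3.08) = 1.18 V.
With the supply zeroed, R_s and R_g appear in parallel from the tap: R_th = R_s‖R_g = (82.0 × 3.08)/85.08 = 2.97 kΩ.

V_th = 1.18 V, R_th = 2.97 kΩ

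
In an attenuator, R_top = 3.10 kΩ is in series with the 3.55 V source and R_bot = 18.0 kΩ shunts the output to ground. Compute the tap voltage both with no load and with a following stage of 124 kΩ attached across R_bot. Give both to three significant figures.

Unloaded: 3.03 V; loaded: 2.97 V

Open-circuit: V = 3.55 × 18.0/(3.10 + 18.0) = 3.03 V.
With the load, R_bot becomes R_bot‖R_L = 15.72 kΩ, so V = 3.55 × 15.72/18.82 = 2.97 V.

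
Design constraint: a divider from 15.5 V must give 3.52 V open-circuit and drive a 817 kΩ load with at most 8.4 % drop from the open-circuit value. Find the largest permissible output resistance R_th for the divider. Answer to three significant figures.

R_th ≤ 74.9 kΩ

Loading drop = R_th/(R_th + R_L) ≤ 0.0840, so R_th ≤ R_L · ε/(1−ε) = 817 kΩ × 0.0840/0.9160 = 74.9 kΩ.
(Any R1, R2 with R2/(R1+R2) = 0.227 and R1‖R2 ≤ 74.9 kΩ will meet the spec.)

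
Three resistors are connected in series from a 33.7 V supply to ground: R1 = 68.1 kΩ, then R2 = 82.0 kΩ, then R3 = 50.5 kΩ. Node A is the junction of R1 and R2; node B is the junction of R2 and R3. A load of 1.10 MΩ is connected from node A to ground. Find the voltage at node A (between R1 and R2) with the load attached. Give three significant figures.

Below node A the series string R2+R3 = 132.5 kΩ sits in parallel with the 1100 kΩ load: 118.3 kΩ.
V_A = 33.7 × 118.3/(68.1 + 118.3) = 21.4 V.

V ≈ 21.4 V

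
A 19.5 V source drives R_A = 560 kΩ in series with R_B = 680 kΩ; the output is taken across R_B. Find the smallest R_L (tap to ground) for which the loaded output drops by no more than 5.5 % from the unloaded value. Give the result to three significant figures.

R_L(min) ≈ 5.28 MΩ

Output resistance R_th = R_A‖R_B = (560 × 680)/1240 = 307.1 kΩ.
The fractional drop is R_th/(R_th + R_L); requiring this ≤ 0.0550 gives R_L ≥ R_th(1/0.0550 − 1) = 307.1 × 17.18 = 5.28 MΩ.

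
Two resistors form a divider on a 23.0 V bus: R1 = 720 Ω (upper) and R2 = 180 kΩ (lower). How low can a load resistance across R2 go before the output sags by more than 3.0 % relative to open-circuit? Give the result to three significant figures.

Output resistance R_th = R1‖R2 = (720 × 180000)/180700 = 717.1 Ω.
The fractional drop is R_th/(R_th + R_L); requiring this ≤ 0.0300 gives R_L ≥ R_th(1/0.0300 − 1) = 717.1 × 32.33 = 23.2 kΩ.

R_L(min) ≈ 23.2 kΩ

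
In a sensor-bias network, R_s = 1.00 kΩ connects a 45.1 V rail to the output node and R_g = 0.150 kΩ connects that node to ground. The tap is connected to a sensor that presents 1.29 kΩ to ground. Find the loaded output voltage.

V_out ≈ 5.34 V

The load sits in parallel with R_g: R_g‖R_L = (150 × 1290) / (150 + 1290) = 134.4 Ω.
V_out = 45.1 × 134.4 / (1000 + 134.4) = 45.1 × 134.4/1134 = 5.34 V.
(Unloaded it would have been 5.88 V.)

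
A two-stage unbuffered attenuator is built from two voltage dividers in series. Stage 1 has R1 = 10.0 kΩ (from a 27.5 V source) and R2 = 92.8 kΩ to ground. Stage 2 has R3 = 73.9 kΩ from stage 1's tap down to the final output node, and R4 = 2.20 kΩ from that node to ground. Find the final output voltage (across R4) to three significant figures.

V_out ≈ 0.642 V

Stage 2 presents R3+R4 = 76.10 kΩ as a load on stage 1's tap.
Stage 1's lower leg becomes R2‖(R3+R4) = 41.81 kΩ, so V_mid = 27.5 × 41.81/51.81 = 22.19 V.
Stage 2 is itself unloaded: V_out = V_mid × R4/(R3+R4) = 22.19 × 2.20/76.10 = 0.642 V.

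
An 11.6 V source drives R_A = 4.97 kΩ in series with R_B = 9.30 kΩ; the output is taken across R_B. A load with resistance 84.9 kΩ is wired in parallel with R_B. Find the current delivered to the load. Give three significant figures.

I_L ≈ 0.0858 mA

R_B‖R_L = 8.382 kΩ; V_out = 11.6 × 8.382/13.35 = 7.282 V.
I_L = V_out / R_L = 7.282 / 84.9 kΩ = 0.0858 mA.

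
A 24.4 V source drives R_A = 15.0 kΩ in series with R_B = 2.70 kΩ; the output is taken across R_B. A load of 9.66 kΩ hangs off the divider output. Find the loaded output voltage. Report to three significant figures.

V_out ≈ 3.01 V

The load sits in parallel with R_B: R_B‖R_L = (2.70 × 9.66) / (2.70 + 9.66) = 2.110 kΩ.
V_out = 24.4 × 2.110 / (15.0 + 2.110) = 24.4 × 2.110/17.11 = 3.01 V.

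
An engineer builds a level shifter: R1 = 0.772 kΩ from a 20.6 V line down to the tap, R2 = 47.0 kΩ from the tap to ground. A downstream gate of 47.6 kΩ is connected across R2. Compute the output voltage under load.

V_out ≈ 19.9 V

The load sits in parallel with R2: R2‖R_L = (47000 × 47600) / (47000 + 47600) = 23650 Ω.
V_out = 20.6 × 23650 / (772 + 23650) = 20.6 × 23650/24420 = 19.9 V.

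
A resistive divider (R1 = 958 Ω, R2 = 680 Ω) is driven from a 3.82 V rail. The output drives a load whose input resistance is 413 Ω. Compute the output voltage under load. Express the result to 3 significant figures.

The load sits in parallel with R2: R2‖R_L = (680 × 413) / (680 + 413) = 256.9 Ω.
V_out = 3.82 × 256.9 / (958 + 256.9) = 3.82 × 256.9/1215 = 0.808 V.
(Unloaded it would have been 1.59 V.)

V_out ≈ 0.808 V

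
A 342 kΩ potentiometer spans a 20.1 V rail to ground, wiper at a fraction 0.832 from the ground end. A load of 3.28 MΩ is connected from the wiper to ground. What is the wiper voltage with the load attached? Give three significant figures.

The wiper splits the pot into (1−α)R = 57.46 kΩ above and αR = 284.5 kΩ below.
Lower section ‖ load = 261.8 kΩ.
V_wiper = 20.1 × 261.8/(57.46 + 261.8) = 16.5 V.

V ≈ 16.5 V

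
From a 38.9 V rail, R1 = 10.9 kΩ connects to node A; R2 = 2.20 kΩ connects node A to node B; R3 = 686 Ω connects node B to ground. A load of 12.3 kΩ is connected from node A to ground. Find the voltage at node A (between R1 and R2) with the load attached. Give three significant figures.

V ≈ 6.87 V

Below node A the series string R2+R3 = 2886 Ω sits in parallel with the 12300 Ω load: 2338 Ω.
V_A = 38.9 × 2338/(10900 + 2338) = 6.87 V.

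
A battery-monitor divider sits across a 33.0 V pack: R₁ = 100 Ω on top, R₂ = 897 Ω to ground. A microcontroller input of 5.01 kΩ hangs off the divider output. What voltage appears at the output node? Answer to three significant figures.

V_out ≈ 29.2 V

The load sits in parallel with R₂: R₂‖R_L = (897 × 5010) / (897 + 5010) = 760.8 Ω.
V_out = 33.0 × 760.8 / (100 + 760.8) = 33.0 × 760.8/860.8 = 29.2 V.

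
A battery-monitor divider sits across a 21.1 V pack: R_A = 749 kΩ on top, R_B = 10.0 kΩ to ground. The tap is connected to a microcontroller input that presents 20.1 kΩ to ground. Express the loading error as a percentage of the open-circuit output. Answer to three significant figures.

32.9 %

The divider's output (Thévenin) resistance is R_A‖R_B = 9.868 kΩ.
Fractional drop under load = R_th/(R_th + R_L) = 9.868 / (9.868 + 20.1) = 0.3293.
So the output falls by 32.9 %.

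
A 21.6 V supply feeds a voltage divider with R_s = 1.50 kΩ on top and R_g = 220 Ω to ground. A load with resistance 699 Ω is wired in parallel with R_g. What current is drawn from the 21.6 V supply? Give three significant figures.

R_g‖R_L = 167.3 Ω, so the source sees R_s + R_g‖R_L = 1667 Ω.
I = 21.6 V / 1667 Ω = 13.0 mA.

I ≈ 13.0 mA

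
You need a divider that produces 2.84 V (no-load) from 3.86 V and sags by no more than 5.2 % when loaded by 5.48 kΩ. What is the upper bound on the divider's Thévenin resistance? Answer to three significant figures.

Loading drop = R_th/(R_th + R_L) ≤ 0.0520, so R_th ≤ R_L · ε/(1−ε) = 5.48 kΩ × 0.0520/0.9480 = 301 Ω.

R_th ≤ 301 Ω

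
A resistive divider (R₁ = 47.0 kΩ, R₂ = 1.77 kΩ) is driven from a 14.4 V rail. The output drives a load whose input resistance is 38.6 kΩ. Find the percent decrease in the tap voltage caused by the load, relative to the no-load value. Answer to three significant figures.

4.23 %

The divider's output (Thévenin) resistance is R₁‖R₂ = 1.706 kΩ.
Fractional drop under load = R_th/(R_th + R_L) = 1.706 / (1.706 + 38.6) = 0.04232.
So the output falls by 4.23 %.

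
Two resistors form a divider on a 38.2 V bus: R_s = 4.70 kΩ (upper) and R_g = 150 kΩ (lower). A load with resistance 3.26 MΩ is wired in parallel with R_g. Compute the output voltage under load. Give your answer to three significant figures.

V_out ≈ 37.0 V

The load sits in parallel with R_g: R_g‖R_L = (150 × 3260) / (150 + 3260) = 143.4 kΩ.
V_out = 38.2 × 143.4 / (4.70 + 143.4) = 38.2 × 143.4/148.1 = 37.0 V.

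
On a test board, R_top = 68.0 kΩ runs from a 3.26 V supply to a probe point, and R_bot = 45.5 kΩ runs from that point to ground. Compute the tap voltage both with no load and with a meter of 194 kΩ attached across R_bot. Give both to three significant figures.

Open-circuit: V = 3.26 × 45.5/(68.0 + 45.5) = 1.31 V.
With the load, R_bot becomes R_bot‖R_L = 36.86 kΩ, so V = 3.26 × 36.86/104.9 = 1.15 V.

Unloaded: 1.31 V; loaded: 1.15 V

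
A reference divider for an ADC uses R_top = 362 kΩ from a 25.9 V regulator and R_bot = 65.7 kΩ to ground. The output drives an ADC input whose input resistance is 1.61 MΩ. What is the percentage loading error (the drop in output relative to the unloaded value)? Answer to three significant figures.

3.34 %

The divider's output (Thévenin) resistance is R_top‖R_bot = 55.61 kΩ.
Fractional drop under load = R_th/(R_th + R_L) = 55.61 / (55.61 + 1610) = 0.03339.
So the output falls by 3.34 %.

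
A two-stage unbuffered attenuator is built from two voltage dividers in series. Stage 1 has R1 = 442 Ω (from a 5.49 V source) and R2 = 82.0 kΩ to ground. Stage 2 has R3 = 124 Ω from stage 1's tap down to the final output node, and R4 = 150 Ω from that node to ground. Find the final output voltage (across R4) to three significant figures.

V_out ≈ 1.15 V

Stage 2 presents R3+R4 = 274.0 Ω as a load on stage 1's tap.
Stage 1's lower leg becomes R2‖(R3+R4) = 273.1 Ω, so V_mid = 5.49 × 273.1/715.1 = 2.097 V.
Stage 2 is itself unloaded: V_out = V_mid × R4/(R3+R4) = 2.097 × 150/274.0 = 1.15 V.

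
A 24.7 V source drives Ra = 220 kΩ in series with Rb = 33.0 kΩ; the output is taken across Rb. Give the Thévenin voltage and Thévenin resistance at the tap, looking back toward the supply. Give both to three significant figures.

V_th = 3.22 V, R_th = 28.7 kΩ

V_th is the open-circuit tap voltage: 24.7 × 33.0/(220 + 33.0) = 3.22 V.
With the supply zeroed, Ra and Rb appear in parallel from the tap: R_th = Ra‖Rb = (220 × 33.0)/253.0 = 28.7 kΩ.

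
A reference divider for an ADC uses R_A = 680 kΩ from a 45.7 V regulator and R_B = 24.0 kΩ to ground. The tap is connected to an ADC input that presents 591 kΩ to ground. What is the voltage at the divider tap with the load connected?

V_out ≈ 1.50 V

The load sits in parallel with R_B: R_B‖R_L = (24.0 × 591) / (24.0 + 591) = 23.06 kΩ.
V_out = 45.7 × 23.06 / (680 + 23.06) = 45.7 × 23.06/703.1 = 1.50 V.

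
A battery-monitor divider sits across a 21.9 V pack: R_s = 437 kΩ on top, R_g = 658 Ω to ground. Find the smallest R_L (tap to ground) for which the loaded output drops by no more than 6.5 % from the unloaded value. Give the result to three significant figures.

R_L(min) ≈ 9.45 kΩ

Output resistance R_th = R_s‖R_g = (437000 × 658)/437700 = 657.0 Ω.
The fractional drop is R_th/(R_th + R_L); requiring this ≤ 0.0650 gives R_L ≥ R_th(1/0.0650 − 1) = 657.0 × 14.38 = 9.45 kΩ.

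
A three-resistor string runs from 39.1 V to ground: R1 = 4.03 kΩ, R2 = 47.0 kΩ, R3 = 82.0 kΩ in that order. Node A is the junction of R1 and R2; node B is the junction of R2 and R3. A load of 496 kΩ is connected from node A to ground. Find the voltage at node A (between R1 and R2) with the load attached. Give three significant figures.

Below node A the series string R2+R3 = 129.0 kΩ sits in parallel with the 496 kΩ load: 102.4 kΩ.
V_A = 39.1 × 102.4/(4.03 + 102.4) = 37.6 V.

V ≈ 37.6 V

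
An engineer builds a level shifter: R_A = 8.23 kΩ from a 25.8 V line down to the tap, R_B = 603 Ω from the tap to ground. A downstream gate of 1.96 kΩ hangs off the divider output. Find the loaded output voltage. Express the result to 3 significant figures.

The load sits in parallel with R_B: R_B‖R_L = (603 × 1960) / (603 + 1960) = 461.1 Ω.
V_out = 25.8 × 461.1 / (8230 + 461.1) = 25.8 × 461.1/8691 = 1.37 V.

V_out ≈ 1.37 V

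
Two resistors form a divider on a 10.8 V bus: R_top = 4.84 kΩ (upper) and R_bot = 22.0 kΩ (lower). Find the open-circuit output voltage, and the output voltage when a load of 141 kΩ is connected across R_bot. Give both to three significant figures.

Open-circuit: V = 10.8 × 22.0/(4.84 + 22.0) = 8.85 V.
With the load, R_bot becomes R_bot‖R_L = 19.03 kΩ, so V = 10.8 × 19.03/23.87 = 8.61 V.

Unloaded: 8.85 V; loaded: 8.61 V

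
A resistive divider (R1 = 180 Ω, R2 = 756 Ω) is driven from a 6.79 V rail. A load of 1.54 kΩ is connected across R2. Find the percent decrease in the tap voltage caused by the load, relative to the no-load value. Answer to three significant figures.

Unloaded V = 6.79 × 756/936.0 = 5.4842 V.
Loaded: R2‖R_L = 507.1 Ω, giving V = 6.79 × 507.1/687.1 = 5.0112 V.
Drop = (5.4842 − 5.0112) / 5.4842 = 8.63 %.

8.63 %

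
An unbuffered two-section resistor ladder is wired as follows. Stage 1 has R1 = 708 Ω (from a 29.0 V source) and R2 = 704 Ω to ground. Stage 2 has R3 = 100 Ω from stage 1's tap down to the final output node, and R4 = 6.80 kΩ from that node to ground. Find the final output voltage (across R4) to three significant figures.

Stage 2 presents R3+R4 = 6900 Ω as a load on stage 1's tap.
Stage 1's lower leg becomes R2‖(R3+R4) = 638.8 Ω, so V_mid = 29.0 × 638.8/1347 = 13.76 V.
Stage 2 is itself unloaded: V_out = V_mid × R4/(R3+R4) = 13.76 × 6800/6900 = 13.6 V.

V_out ≈ 13.6 V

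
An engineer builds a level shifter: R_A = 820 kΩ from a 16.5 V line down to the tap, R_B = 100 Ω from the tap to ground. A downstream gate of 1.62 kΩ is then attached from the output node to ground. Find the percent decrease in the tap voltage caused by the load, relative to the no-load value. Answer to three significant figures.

5.81 %

The divider's output (Thévenin) resistance is R_A‖R_B = 99.99 Ω.
Fractional drop under load = R_th/(R_th + R_L) = 99.99 / (99.99 + 1620) = 0.05813.
So the output falls by 5.81 %.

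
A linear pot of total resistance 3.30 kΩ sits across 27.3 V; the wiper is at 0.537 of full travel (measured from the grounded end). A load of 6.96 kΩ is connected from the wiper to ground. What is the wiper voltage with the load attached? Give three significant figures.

The wiper splits the pot into (1−α)R = 1.528 kΩ above and αR = 1.772 kΩ below.
Lower section ‖ load = 1.412 kΩ.
V_wiper = 27.3 × 1.412/(1.528 + 1.412) = 13.1 V.

V ≈ 13.1 V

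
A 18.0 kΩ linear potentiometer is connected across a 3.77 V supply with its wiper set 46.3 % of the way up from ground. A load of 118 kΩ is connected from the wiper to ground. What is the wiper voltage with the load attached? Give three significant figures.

The wiper splits the pot into (1−α)R = 9.666 kΩ above and αR = 8.334 kΩ below.
Lower section ‖ load = 7.784 kΩ.
V_wiper = 3.77 × 7.784/(9.666 + 7.784) = 1.68 V.

V ≈ 1.68 V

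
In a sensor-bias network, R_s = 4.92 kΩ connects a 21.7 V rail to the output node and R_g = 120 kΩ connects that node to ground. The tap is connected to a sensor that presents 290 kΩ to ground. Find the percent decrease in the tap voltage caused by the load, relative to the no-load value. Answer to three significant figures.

The divider's output (Thévenin) resistance is R_s‖R_g = 4.726 kΩ.
Fractional drop under load = R_th/(R_th + R_L) = 4.726 / (4.726 + 290) = 0.01604.
So the output falls by 1.60 %.

1.60 %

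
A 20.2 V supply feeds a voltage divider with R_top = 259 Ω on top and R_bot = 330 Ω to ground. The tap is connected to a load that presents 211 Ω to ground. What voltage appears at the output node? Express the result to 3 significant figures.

V_out ≈ 6.71 V

The load sits in parallel with R_bot: R_bot‖R_L = (330 × 211) / (330 + 211) = 128.7 Ω.
V_out = 20.2 × 128.7 / (259 + 128.7) = 20.2 × 128.7/387.7 = 6.71 V.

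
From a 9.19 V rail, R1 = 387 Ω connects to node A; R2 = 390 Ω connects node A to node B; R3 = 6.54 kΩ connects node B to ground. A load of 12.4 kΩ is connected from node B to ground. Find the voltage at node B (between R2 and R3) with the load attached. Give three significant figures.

V ≈ 7.78 V

At node B, R3 is in parallel with the load: R3‖R_L = 4282 Ω.
Below node A the resistance is R2 + (R3‖R_L) = 4672 Ω, so V_A = 9.19 × 4672/5059 = 8.487 V.
Then V_B = V_A × (R3‖R_L)/(R2 + R3‖R_L) = 8.487 × 4282/4672 = 7.78 V.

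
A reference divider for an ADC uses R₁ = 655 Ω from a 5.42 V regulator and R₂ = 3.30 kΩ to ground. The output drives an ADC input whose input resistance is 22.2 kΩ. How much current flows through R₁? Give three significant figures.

R₂‖R_L = 2873 Ω, so the source sees R₁ + R₂‖R_L = 3528 Ω.
I = 5.42 V / 3528 Ω = 1.54 mA.

I ≈ 1.54 mA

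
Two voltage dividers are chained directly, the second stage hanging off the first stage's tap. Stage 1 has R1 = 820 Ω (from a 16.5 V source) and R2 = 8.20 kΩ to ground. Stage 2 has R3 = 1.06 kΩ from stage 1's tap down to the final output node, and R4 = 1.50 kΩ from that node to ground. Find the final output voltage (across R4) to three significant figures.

Stage 2 presents R3+R4 = 2560 Ω as a load on stage 1's tap.
Stage 1's lower leg becomes R2‖(R3+R4) = 1951 Ω, so V_mid = 16.5 × 1951/2771 = 11.62 V.
Stage 2 is itself unloaded: V_out = V_mid × R4/(R3+R4) = 11.62 × 1500/2560 = 6.81 V.

V_out ≈ 6.81 V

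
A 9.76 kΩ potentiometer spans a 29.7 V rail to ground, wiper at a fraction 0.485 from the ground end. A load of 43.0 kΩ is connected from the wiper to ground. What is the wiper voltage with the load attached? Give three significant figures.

The wiper splits the pot into (1−α)R = 5.026 kΩ above and αR = 4.734 kΩ below.
Lower section ‖ load = 4.264 kΩ.
V_wiper = 29.7 × 4.264/(5.026 + 4.264) = 13.6 V.

V ≈ 13.6 V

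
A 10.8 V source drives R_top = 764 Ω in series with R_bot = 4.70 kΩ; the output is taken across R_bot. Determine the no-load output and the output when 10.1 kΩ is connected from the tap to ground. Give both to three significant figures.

Open-circuit: V = 10.8 × 4700/(764 + 4700) = 9.29 V.
With the load, R_bot becomes R_bot‖R_L = 3207 Ω, so V = 10.8 × 3207/3971 = 8.72 V.

Unloaded: 9.29 V; loaded: 8.72 V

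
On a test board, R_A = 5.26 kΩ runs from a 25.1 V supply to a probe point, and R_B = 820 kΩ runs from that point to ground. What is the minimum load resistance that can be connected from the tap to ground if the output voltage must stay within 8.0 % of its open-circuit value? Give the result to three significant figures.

R_L(min) ≈ 60.1 kΩ

Output resistance R_th = R_A‖R_B = (5.26 × 820)/825.3 = 5.226 kΩ.
The fractional drop is R_th/(R_th + R_L); requiring this ≤ 0.0800 gives R_L ≥ R_th(1/0.0800 − 1) = 5.226 × 11.50 = 60.1 kΩ.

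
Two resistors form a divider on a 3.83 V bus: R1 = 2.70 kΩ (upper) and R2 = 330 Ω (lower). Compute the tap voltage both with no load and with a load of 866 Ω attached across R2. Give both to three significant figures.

Open-circuit: V = 3.83 × 330/(2700 + 330) = 0.417 V.
With the load, R2 becomes R2‖R_L = 238.9 Ω, so V = 3.83 × 238.9/2939 = 0.311 V.

Unloaded: 0.417 V; loaded: 0.311 V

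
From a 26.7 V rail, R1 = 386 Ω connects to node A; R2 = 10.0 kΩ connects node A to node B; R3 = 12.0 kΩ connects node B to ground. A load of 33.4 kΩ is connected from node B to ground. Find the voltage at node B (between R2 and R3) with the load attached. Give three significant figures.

V ≈ 12.3 V

At node B, R3 is in parallel with the load: R3‖R_L = 8828 Ω.
Below node A the resistance is R2 + (R3‖R_L) = 18830 Ω, so V_A = 26.7 × 18830/19210 = 26.16 V.
Then V_B = V_A × (R3‖R_L)/(R2 + R3‖R_L) = 26.16 × 8828/18830 = 12.3 V.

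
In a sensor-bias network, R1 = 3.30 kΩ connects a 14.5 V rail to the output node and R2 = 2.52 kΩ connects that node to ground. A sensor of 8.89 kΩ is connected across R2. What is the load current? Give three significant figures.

R2‖R_L = 1.963 kΩ; V_out = 14.5 × 1.963/5.263 = 5.409 V.
I_L = V_out / R_L = 5.409 / 8.89 kΩ = 0.608 mA.

I_L ≈ 0.608 mA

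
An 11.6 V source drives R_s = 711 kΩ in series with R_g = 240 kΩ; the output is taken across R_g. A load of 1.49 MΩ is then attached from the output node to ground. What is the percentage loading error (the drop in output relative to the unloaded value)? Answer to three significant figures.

10.7 %

The divider's output (Thévenin) resistance is R_s‖R_g = 179.4 kΩ.
Fractional drop under load = R_th/(R_th + R_L) = 179.4 / (179.4 + 1490) = 0.1075.
So the output falls by 10.7 %.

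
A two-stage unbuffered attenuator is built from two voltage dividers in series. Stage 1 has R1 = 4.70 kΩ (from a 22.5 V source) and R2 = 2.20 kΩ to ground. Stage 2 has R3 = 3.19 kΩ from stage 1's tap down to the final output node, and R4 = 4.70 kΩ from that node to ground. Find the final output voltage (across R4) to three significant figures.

Stage 2 presents R3+R4 = 7.890 kΩ as a load on stage 1's tap.
Stage 1's lower leg becomes R2‖(R3+R4) = 1.720 kΩ, so V_mid = 22.5 × 1.720/6.420 = 6.029 V.
Stage 2 is itself unloaded: V_out = V_mid × R4/(R3+R4) = 6.029 × 4.70/7.890 = 3.59 V.

V_out ≈ 3.59 V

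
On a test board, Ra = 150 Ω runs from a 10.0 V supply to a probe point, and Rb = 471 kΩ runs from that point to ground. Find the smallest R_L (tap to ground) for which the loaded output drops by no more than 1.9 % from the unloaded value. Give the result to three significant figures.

Output resistance R_th = Ra‖Rb = (150 × 471000)/471200 = 150.0 Ω.
The fractional drop is R_th/(R_th + R_L); requiring this ≤ 0.0190 gives R_L ≥ R_th(1/0.0190 − 1) = 150.0 × 51.63 = 7.74 kΩ.

R_L(min) ≈ 7.74 kΩ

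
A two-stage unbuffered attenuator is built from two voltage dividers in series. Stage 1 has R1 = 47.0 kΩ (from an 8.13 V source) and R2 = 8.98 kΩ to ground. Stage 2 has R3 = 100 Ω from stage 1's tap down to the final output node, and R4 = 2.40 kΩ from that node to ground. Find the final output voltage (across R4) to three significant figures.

V_out ≈ 0.312 V

Stage 2 presents R3+R4 = 2500 Ω as a load on stage 1's tap.
Stage 1's lower leg becomes R2‖(R3+R4) = 1956 Ω, so V_mid = 8.13 × 1956/48960 = 0.3248 V.
Stage 2 is itself unloaded: V_out = V_mid × R4/(R3+R4) = 0.3248 × 2400/2500 = 0.312 V.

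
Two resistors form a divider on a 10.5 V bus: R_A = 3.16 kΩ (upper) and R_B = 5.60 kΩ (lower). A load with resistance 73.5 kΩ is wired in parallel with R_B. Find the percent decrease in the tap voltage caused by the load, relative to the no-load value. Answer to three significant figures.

The divider's output (Thévenin) resistance is R_A‖R_B = 2.020 kΩ.
Fractional drop under load = R_th/(R_th + R_L) = 2.020 / (2.020 + 73.5) = 0.02675.
So the output falls by 2.67 %.

2.67 %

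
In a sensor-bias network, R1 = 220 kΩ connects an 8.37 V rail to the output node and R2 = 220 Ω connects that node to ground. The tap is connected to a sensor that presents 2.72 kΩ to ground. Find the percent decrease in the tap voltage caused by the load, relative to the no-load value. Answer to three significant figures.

The divider's output (Thévenin) resistance is R1‖R2 = 219.8 Ω.
Fractional drop under load = R_th/(R_th + R_L) = 219.8 / (219.8 + 2720) = 0.07476.
So the output falls by 7.48 %.

7.48 %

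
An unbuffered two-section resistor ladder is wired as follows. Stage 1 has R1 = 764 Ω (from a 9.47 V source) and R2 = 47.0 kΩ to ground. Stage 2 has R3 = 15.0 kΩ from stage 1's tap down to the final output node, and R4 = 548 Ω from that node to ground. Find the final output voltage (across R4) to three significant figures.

Stage 2 presents R3+R4 = 15550 Ω as a load on stage 1's tap.
Stage 1's lower leg becomes R2‖(R3+R4) = 11680 Ω, so V_mid = 9.47 × 11680/12450 = 8.889 V.
Stage 2 is itself unloaded: V_out = V_mid × R4/(R3+R4) = 8.889 × 548/15550 = 0.313 V.

V_out ≈ 0.313 V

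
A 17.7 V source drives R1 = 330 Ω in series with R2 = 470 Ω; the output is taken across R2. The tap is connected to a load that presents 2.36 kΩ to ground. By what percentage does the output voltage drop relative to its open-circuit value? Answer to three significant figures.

7.59 %

The divider's output (Thévenin) resistance is R1‖R2 = 193.9 Ω.
Fractional drop under load = R_th/(R_th + R_L) = 193.9 / (193.9 + 2360) = 0.07591.
So the output falls by 7.59 %.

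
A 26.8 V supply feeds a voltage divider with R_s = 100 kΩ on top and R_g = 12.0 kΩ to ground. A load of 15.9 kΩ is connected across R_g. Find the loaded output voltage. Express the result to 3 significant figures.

V_out ≈ 1.72 V

The load sits in parallel with R_g: R_g‖R_L = (12.0 × 15.9) / (12.0 + 15.9) = 6.839 kΩ.
V_out = 26.8 × 6.839 / (100 + 6.839) = 26.8 × 6.839/106.8 = 1.72 V.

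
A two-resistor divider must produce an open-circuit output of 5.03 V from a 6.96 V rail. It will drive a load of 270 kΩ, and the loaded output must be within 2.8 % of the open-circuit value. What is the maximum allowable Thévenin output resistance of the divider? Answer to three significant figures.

Loading drop = R_th/(R_th + R_L) ≤ 0.0280, so R_th ≤ R_L · ε/(1−ε) = 270 kΩ × 0.0280/0.9720 = 7.78 kΩ.

R_th ≤ 7.78 kΩ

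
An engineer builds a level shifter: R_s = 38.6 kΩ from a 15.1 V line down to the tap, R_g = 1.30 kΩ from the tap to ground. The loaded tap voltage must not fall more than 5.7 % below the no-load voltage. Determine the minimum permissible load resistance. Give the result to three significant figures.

Output resistance R_th = R_s‖R_g = (38.6 × 1.30)/39.90 = 1.258 kΩ.
The fractional drop is R_th/(R_th + R_L); requiring this ≤ 0.0570 gives R_L ≥ R_th(1/0.0570 − 1) = 1.258 × 16.54 = 20.8 kΩ.

R_L(min) ≈ 20.8 kΩ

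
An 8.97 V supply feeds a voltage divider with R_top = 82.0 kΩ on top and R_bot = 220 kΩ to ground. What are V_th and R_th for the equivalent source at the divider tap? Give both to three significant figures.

V_th = 6.53 V, R_th = 59.7 kΩ

V_th is the open-circuit tap voltage: 8.97 × 220/(82.0 + 220) = 6.53 V.
With the supply zeroed, R_top and R_bot appear in parallel from the tap: R_th = R_top‖R_bot = (82.0 × 220)/302.0 = 59.7 kΩ.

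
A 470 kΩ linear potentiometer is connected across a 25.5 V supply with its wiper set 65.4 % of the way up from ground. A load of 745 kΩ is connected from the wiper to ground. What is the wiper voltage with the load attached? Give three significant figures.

V ≈ 14.6 V

The wiper splits the pot into (1−α)R = 162.6 kΩ above and αR = 307.4 kΩ below.
Lower section ‖ load = 217.6 kΩ.
V_wiper = 25.5 × 217.6/(162.6 + 217.6) = 14.6 V.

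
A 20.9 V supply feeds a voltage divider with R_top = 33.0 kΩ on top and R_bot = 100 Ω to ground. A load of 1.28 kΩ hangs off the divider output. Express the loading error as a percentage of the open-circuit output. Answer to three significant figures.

7.23 %

The divider's output (Thévenin) resistance is R_top‖R_bot = 99.70 Ω.
Fractional drop under load = R_th/(R_th + R_L) = 99.70 / (99.70 + 1280) = 0.07226.
So the output falls by 7.23 %.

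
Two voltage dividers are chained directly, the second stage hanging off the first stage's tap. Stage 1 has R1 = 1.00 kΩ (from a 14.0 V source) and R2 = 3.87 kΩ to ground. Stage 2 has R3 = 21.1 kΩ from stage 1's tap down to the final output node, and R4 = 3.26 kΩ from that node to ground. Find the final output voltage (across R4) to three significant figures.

V_out ≈ 1.44 V

Stage 2 presents R3+R4 = 24.36 kΩ as a load on stage 1's tap.
Stage 1's lower leg becomes R2‖(R3+R4) = 3.339 kΩ, so V_mid = 14.0 × 3.339/4.339 = 10.77 V.
Stage 2 is itself unloaded: V_out = V_mid × R4/(R3+R4) = 10.77 × 3.26/24.36 = 1.44 V.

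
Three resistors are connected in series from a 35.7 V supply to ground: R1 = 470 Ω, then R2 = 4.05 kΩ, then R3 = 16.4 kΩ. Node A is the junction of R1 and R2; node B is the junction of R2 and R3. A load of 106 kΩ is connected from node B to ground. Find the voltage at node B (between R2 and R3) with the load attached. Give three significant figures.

V ≈ 27.1 V

At node B, R3 is in parallel with the load: R3‖R_L = 14200 Ω.
Below node A the resistance is R2 + (R3‖R_L) = 18250 Ω, so V_A = 35.7 × 18250/18720 = 34.80 V.
Then V_B = V_A × (R3‖R_L)/(R2 + R3‖R_L) = 34.80 × 14200/18250 = 27.1 V.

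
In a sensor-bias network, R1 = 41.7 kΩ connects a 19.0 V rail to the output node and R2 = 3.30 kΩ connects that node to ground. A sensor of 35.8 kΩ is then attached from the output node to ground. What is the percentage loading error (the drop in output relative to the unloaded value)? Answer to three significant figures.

The divider's output (Thévenin) resistance is R1‖R2 = 3.058 kΩ.
Fractional drop under load = R_th/(R_th + R_L) = 3.058 / (3.058 + 35.8) = 0.07870.
So the output falls by 7.87 %.

7.87 %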